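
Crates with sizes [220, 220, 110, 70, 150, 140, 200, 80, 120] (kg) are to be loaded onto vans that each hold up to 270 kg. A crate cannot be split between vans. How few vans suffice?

Total = 220 + 220 + 200 + 150 + 140 + 120 + 110 + 80 + 70 = 1310 kg.
Lower bound: ⌈1310/270⌉ = 5 vans.
A packing using 6 vans:
  van 1: 220 = 220
  van 2: 220 = 220
  van 3: 200 + 70 = 270
  van 4: 150 + 120 = 270
  van 5: 140 + 110 = 250
  van 6: 80 = 80
No arrangement into 5 vans stays within capacity, so 6 is optimal.

6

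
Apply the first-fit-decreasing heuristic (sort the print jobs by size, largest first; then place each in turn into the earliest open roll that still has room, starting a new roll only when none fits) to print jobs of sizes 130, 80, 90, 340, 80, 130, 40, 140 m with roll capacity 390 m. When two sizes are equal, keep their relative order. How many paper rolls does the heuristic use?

Sorted descending: 340, 140, 130, 130, 90, 80, 80, 40.
  340 → roll 1 (new)  [load 340/390]
  140 → roll 2 (new)  [load 140/390]
  130 → roll 2  [load 270/390]
  130 → roll 3 (new)  [load 130/390]
  90 → roll 2  [load 360/390]
  80 → roll 3  [load 210/390]
  80 → roll 3  [load 290/390]
  40 → roll 1  [load 380/390]
3 paper rolls opened.

3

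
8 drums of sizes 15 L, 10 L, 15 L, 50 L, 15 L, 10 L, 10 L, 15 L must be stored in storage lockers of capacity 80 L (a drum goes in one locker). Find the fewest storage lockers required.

Total = 50 + 15 + 15 + 15 + 15 + 10 + 10 + 10 = 140 L.
Lower bound: ⌈140/80⌉ = 2 storage lockers.
A packing using 2 storage lockers:
  locker 1: 50 + 15 + 15 = 80
  locker 2: 15 + 15 + 10 + 10 + 10 = 60
This matches the lower bound, so 2 is optimal.

2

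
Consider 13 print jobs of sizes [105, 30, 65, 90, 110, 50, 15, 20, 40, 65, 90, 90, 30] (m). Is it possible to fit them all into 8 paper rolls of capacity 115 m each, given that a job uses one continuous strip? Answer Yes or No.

A valid assignment using 8 paper rolls:
  roll 1: 110 = 110
  roll 2: 105 = 105
  roll 3: 90 + 20 = 110
  roll 4: 90 + 15 = 105
  roll 5: 90 = 90
  roll 6: 65 + 50 = 115
  roll 7: 65 + 40 = 105
  roll 8: 30 + 30 = 60
Every load is within 115 m, so 8 paper rolls suffice.

Yes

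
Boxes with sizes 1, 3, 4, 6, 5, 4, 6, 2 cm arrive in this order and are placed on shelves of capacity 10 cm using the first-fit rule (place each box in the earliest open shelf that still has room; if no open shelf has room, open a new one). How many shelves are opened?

4

  1 → shelf 1 (new)  [load 1/10]
  3 → shelf 1  [load 4/10]
  4 → shelf 1  [load 8/10]
  6 → shelf 2 (new)  [load 6/10]
  5 → shelf 3 (new)  [load 5/10]
  4 → shelf 2  [load 10/10]
  6 → shelf 4 (new)  [load 6/10]
  2 → shelf 1  [load 10/10]
4 shelves opened.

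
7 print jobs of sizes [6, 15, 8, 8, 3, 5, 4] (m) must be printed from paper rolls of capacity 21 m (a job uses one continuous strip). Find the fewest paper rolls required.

Total = 15 + 8 + 8 + 6 + 5 + 4 + 3 = 49 m.
Lower bound: ⌈49/21⌉ = 3 paper rolls.
A packing using 3 paper rolls:
  roll 1: 15 + 6 = 21
  roll 2: 8 + 8 + 5 = 21
  roll 3: 4 + 3 = 7
This matches the lower bound, so 3 is optimal.

3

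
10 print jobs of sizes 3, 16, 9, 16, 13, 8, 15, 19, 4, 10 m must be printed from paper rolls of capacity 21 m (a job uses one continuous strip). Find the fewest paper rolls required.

Total = 19 + 16 + 16 + 15 + 13 + 10 + 9 + 8 + 4 + 3 = 113 m.
Lower bound: ⌈113/21⌉ = 6 paper rolls.
A packing using 6 paper rolls:
  roll 1: 19 = 19
  roll 2: 16 + 4 = 20
  roll 3: 16 + 3 = 19
  roll 4: 15 = 15
  roll 5: 13 + 8 = 21
  roll 6: 10 + 9 = 19
This matches the lower bound, so 6 is optimal.

6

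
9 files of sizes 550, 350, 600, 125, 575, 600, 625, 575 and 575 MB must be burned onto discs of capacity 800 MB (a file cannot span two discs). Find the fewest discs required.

8

Total = 625 + 600 + 600 + 575 + 575 + 575 + 550 + 350 + 125 = 4575 MB.
Lower bound: ⌈4575/800⌉ = 6 discs.
Also, 7 files each exceed 400 MB, and no two of those can share a disc, so at least 7 discs are needed.
A packing using 8 discs:
  disc 1: 625 + 125 = 750
  disc 2: 600 = 600
  disc 3: 600 = 600
  disc 4: 575 = 575
  disc 5: 575 = 575
  disc 6: 575 = 575
  disc 7: 550 = 550
  disc 8: 350 = 350
No arrangement into 7 discs stays within capacity, so 8 is optimal.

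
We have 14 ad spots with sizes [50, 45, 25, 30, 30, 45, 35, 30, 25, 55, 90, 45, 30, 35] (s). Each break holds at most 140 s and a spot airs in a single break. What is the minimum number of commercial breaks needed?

Total = 90 + 55 + 50 + 45 + 45 + 45 + 35 + 35 + 30 + 30 + 30 + 30 + 25 + 25 = 570 s.
Lower bound: ⌈570/140⌉ = 5 commercial breaks.
A packing using 5 commercial breaks:
  break 1: 90 + 50 = 140
  break 2: 55 + 45 + 35 = 135
  break 3: 45 + 45 + 35 = 125
  break 4: 30 + 30 + 30 + 30 = 120
  break 5: 25 + 25 = 50
This matches the lower bound, so 5 is optimal.

5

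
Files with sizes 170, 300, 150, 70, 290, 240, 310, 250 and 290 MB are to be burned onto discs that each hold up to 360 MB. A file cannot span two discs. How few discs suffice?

7

Total = 310 + 300 + 290 + 290 + 250 + 240 + 170 + 150 + 70 = 2070 MB.
Lower bound: ⌈2070/360⌉ = 6 discs.
A packing using 7 discs:
  disc 1: 310 = 310
  disc 2: 300 = 300
  disc 3: 290 + 70 = 360
  disc 4: 290 = 290
  disc 5: 250 = 250
  disc 6: 240 = 240
  disc 7: 170 + 150 = 320
No arrangement into 6 discs stays within capacity, so 7 is optimal.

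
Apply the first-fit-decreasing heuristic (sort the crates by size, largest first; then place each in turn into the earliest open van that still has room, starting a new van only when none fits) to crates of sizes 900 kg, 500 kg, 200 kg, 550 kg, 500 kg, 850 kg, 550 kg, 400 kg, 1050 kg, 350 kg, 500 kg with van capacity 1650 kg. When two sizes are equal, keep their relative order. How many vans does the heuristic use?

5

Sorted descending: 1050, 900, 850, 550, 550, 500, 500, 500, 400, 350, 200.
  1050 → van 1 (new)  [load 1050/1650]
  900 → van 2 (new)  [load 900/1650]
  850 → van 3 (new)  [load 850/1650]
  550 → van 1  [load 1600/1650]
  550 → van 2  [load 1450/1650]
  500 → van 3  [load 1350/1650]
  500 → van 4 (new)  [load 500/1650]
  500 → van 4  [load 1000/1650]
  400 → van 4  [load 1400/1650]
  350 → van 5 (new)  [load 350/1650]
  200 → van 2  [load 1650/1650]
5 vans opened.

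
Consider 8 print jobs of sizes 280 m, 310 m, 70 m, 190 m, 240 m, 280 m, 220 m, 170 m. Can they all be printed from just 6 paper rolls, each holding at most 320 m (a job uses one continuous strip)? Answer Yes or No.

Total = 1760 m; ⌈1760/320⌉ = 6.
7 print jobs each exceed half the capacity and cannot share a roll, forcing at least 7 paper rolls.
At least 7 paper rolls are required, but only 6 are allowed.

No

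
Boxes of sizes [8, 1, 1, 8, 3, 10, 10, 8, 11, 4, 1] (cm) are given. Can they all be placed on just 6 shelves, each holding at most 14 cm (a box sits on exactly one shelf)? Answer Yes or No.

Yes

A valid assignment using 6 shelves:
  shelf 1: 11 + 3 = 14
  shelf 2: 10 + 4 = 14
  shelf 3: 10 + 1 + 1 + 1 = 13
  shelf 4: 8 = 8
  shelf 5: 8 = 8
  shelf 6: 8 = 8
Every load is within 14 cm, so 6 shelves suffice.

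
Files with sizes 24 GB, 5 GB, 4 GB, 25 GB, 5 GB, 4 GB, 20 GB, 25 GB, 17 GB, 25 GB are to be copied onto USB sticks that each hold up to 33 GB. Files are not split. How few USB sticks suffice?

6

Total = 25 + 25 + 25 + 24 + 20 + 17 + 5 + 5 + 4 + 4 = 154 GB.
Lower bound: ⌈154/33⌉ = 5 USB sticks.
Also, 6 files each exceed 33/2 GB, and no two of those can share a USB stick, so at least 6 USB sticks are needed.
A packing using 6 USB sticks:
  USB stick 1: 25 + 5 = 30
  USB stick 2: 25 + 5 = 30
  USB stick 3: 25 + 4 + 4 = 33
  USB stick 4: 24 = 24
  USB stick 5: 20 = 20
  USB stick 6: 17 = 17
This matches the lower bound, so 6 is optimal.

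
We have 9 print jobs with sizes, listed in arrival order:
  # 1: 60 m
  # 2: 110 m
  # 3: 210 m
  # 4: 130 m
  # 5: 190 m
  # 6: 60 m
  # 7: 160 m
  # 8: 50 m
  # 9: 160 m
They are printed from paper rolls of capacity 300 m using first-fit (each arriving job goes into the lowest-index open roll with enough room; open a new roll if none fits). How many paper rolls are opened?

5

  60 → roll 1 (new)  [load 60/300]
  110 → roll 1  [load 170/300]
  210 → roll 2 (new)  [load 210/300]
  130 → roll 1  [load 300/300]
  190 → roll 3 (new)  [load 190/300]
  60 → roll 2  [load 270/300]
  160 → roll 4 (new)  [load 160/300]
  50 → roll 3  [load 240/300]
  160 → roll 5 (new)  [load 160/300]
5 paper rolls opened.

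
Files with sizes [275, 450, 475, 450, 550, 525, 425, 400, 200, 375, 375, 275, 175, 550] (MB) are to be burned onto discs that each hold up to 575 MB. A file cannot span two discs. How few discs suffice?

11

Total = 550 + 550 + 525 + 475 + 450 + 450 + 425 + 400 + 375 + 375 + 275 + 275 + 200 + 175 = 5500 MB.
Lower bound: ⌈5500/575⌉ = 10 discs.
A packing using 11 discs:
  disc 1: 550 = 550
  disc 2: 550 = 550
  disc 3: 525 = 525
  disc 4: 475 = 475
  disc 5: 450 = 450
  disc 6: 450 = 450
  disc 7: 425 = 425
  disc 8: 400 + 175 = 575
  disc 9: 375 + 200 = 575
  disc 10: 375 = 375
  disc 11: 275 + 275 = 550
No arrangement into 10 discs stays within capacity, so 11 is optimal.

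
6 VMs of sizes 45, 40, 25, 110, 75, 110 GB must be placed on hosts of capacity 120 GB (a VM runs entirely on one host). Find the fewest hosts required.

4

Total = 110 + 110 + 75 + 45 + 40 + 25 = 405 GB.
Lower bound: ⌈405/120⌉ = 4 hosts.
A packing using 4 hosts:
  host 1: 110 = 110
  host 2: 110 = 110
  host 3: 75 + 45 = 120
  host 4: 40 + 25 = 65
This matches the lower bound, so 4 is optimal.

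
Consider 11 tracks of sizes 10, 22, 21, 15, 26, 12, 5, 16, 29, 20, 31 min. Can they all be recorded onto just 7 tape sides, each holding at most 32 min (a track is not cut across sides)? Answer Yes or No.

Yes

A valid assignment using 7 tape sides:
  side 1: 31 = 31
  side 2: 29 = 29
  side 3: 26 + 5 = 31
  side 4: 22 + 10 = 32
  side 5: 21 = 21
  side 6: 20 + 12 = 32
  side 7: 16 + 15 = 31
Every load is within 32 min, so 7 tape sides suffice.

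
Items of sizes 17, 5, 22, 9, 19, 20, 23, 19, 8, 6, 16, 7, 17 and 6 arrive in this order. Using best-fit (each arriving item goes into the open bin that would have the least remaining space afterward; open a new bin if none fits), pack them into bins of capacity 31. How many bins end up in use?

  17 → bin 1 (new)  [load 17/31]
  5 → bin 1  [load 22/31]
  22 → bin 2 (new)  [load 22/31]
  9 → bin 1  [load 31/31]
  19 → bin 3 (new)  [load 19/31]
  20 → bin 4 (new)  [load 20/31]
  23 → bin 5 (new)  [load 23/31]
  19 → bin 6 (new)  [load 19/31]
  8 → bin 5  [load 31/31]
  6 → bin 2  [load 28/31]
  16 → bin 7 (new)  [load 16/31]
  7 → bin 4  [load 27/31]
  17 → bin 8 (new)  [load 17/31]
  6 → bin 3  [load 25/31]
8 bins opened.

8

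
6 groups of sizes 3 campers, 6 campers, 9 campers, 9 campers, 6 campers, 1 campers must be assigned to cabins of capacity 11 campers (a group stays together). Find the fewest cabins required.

4

Total = 9 + 9 + 6 + 6 + 3 + 1 = 34 campers.
Lower bound: ⌈34/11⌉ = 4 cabins.
A packing using 4 cabins:
  cabin 1: 9 + 1 = 10
  cabin 2: 9 = 9
  cabin 3: 6 + 3 = 9
  cabin 4: 6 = 6
This matches the lower bound, so 4 is optimal.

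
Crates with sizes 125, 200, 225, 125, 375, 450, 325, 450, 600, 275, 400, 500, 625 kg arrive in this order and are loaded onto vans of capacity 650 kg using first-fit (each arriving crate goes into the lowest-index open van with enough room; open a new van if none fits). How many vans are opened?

  125 → van 1 (new)  [load 125/650]
  200 → van 1  [load 325/650]
  225 → van 1  [load 550/650]
  125 → van 2 (new)  [load 125/650]
  375 → van 2  [load 500/650]
  450 → van 3 (new)  [load 450/650]
  325 → van 4 (new)  [load 325/650]
  450 → van 5 (new)  [load 450/650]
  600 → van 6 (new)  [load 600/650]
  275 → van 4  [load 600/650]
  400 → van 7 (new)  [load 400/650]
  500 → van 8 (new)  [load 500/650]
  625 → van 9 (new)  [load 625/650]
9 vans opened.

9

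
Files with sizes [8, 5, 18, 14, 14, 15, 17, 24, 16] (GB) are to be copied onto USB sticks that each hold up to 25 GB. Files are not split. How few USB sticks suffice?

7

Total = 24 + 18 + 17 + 16 + 15 + 14 + 14 + 8 + 5 = 131 GB.
Lower bound: ⌈131/25⌉ = 6 USB sticks.
Also, 7 files each exceed 25/2 GB, and no two of those can share a USB stick, so at least 7 USB sticks are needed.
A packing using 7 USB sticks:
  USB stick 1: 24 = 24
  USB stick 2: 18 + 5 = 23
  USB stick 3: 17 + 8 = 25
  USB stick 4: 16 = 16
  USB stick 5: 15 = 15
  USB stick 6: 14 = 14
  USB stick 7: 14 = 14
This matches the lower bound, so 7 is optimal.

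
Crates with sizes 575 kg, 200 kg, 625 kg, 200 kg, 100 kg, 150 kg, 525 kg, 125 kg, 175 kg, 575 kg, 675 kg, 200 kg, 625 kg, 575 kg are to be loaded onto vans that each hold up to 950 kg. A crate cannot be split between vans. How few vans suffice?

7

Total = 675 + 625 + 625 + 575 + 575 + 575 + 525 + 200 + 200 + 200 + 175 + 150 + 125 + 100 = 5325 kg.
Lower bound: ⌈5325/950⌉ = 6 vans.
Also, 7 crates each exceed 475 kg, and no two of those can share a van, so at least 7 vans are needed.
A packing using 7 vans:
  van 1: 675 + 200 = 875
  van 2: 625 + 200 + 125 = 950
  van 3: 625 + 200 + 100 = 925
  van 4: 575 + 175 + 150 = 900
  van 5: 575 = 575
  van 6: 575 = 575
  van 7: 525 = 525
This matches the lower bound, so 7 is optimal.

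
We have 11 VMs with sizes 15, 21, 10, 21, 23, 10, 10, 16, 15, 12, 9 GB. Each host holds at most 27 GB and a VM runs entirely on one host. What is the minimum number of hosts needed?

Total = 23 + 21 + 21 + 16 + 15 + 15 + 12 + 10 + 10 + 10 + 9 = 162 GB.
Lower bound: ⌈162/27⌉ = 6 hosts.
A packing using 7 hosts:
  host 1: 23 = 23
  host 2: 21 = 21
  host 3: 21 = 21
  host 4: 16 + 10 = 26
  host 5: 15 + 12 = 27
  host 6: 15 + 10 = 25
  host 7: 10 + 9 = 19
No arrangement into 6 hosts stays within capacity, so 7 is optimal.

7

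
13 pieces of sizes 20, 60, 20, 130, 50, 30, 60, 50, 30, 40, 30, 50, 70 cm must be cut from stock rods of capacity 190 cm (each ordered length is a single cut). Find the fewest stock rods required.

4

Total = 130 + 70 + 60 + 60 + 50 + 50 + 50 + 40 + 30 + 30 + 30 + 20 + 20 = 640 cm.
Lower bound: ⌈640/190⌉ = 4 stock rods.
A packing using 4 stock rods:
  stock rod 1: 130 + 60 = 190
  stock rod 2: 70 + 60 + 50 = 180
  stock rod 3: 50 + 50 + 40 + 30 + 20 = 190
  stock rod 4: 30 + 30 + 20 = 80
This matches the lower bound, so 4 is optimal.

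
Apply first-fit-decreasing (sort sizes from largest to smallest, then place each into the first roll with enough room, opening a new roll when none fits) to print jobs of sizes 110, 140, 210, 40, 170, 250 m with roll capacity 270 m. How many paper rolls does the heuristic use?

Sorted descending: 250, 210, 170, 140, 110, 40.
  250 → roll 1 (new)  [load 250/270]
  210 → roll 2 (new)  [load 210/270]
  170 → roll 3 (new)  [load 170/270]
  140 → roll 4 (new)  [load 140/270]
  110 → roll 4  [load 250/270]
  40 → roll 2  [load 250/270]
4 paper rolls opened.

4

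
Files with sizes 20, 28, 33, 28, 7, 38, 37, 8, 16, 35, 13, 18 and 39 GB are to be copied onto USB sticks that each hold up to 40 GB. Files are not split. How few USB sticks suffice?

Total = 39 + 38 + 37 + 35 + 33 + 28 + 28 + 20 + 18 + 16 + 13 + 8 + 7 = 320 GB.
Lower bound: ⌈320/40⌉ = 8 USB sticks.
A packing using 9 USB sticks:
  USB stick 1: 39 = 39
  USB stick 2: 38 = 38
  USB stick 3: 37 = 37
  USB stick 4: 35 = 35
  USB stick 5: 33 + 7 = 40
  USB stick 6: 28 + 8 = 36
  USB stick 7: 28 = 28
  USB stick 8: 20 + 18 = 38
  USB stick 9: 16 + 13 = 29
No arrangement into 8 USB sticks stays within capacity, so 9 is optimal.

9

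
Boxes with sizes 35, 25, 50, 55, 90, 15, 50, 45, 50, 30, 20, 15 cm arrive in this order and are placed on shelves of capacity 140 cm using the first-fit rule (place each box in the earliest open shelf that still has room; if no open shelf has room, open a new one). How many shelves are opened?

4

  35 → shelf 1 (new)  [load 35/140]
  25 → shelf 1  [load 60/140]
  50 → shelf 1  [load 110/140]
  55 → shelf 2 (new)  [load 55/140]
  90 → shelf 3 (new)  [load 90/140]
  15 → shelf 1  [load 125/140]
  50 → shelf 2  [load 105/140]
  45 → shelf 3  [load 135/140]
  50 → shelf 4 (new)  [load 50/140]
  30 → shelf 2  [load 135/140]
  20 → shelf 4  [load 70/140]
  15 → shelf 1  [load 140/140]
4 shelves opened.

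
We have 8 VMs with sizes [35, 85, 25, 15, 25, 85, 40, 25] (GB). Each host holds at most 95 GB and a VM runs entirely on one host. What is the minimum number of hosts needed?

4

Total = 85 + 85 + 40 + 35 + 25 + 25 + 25 + 15 = 335 GB.
Lower bound: ⌈335/95⌉ = 4 hosts.
A packing using 4 hosts:
  host 1: 85 = 85
  host 2: 85 = 85
  host 3: 40 + 35 + 15 = 90
  host 4: 25 + 25 + 25 = 75
This matches the lower bound, so 4 is optimal.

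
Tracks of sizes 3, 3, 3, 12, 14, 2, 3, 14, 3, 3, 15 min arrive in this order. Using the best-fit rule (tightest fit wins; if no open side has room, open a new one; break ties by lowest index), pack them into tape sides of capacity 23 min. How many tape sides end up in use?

  3 → side 1 (new)  [load 3/23]
  3 → side 1  [load 6/23]
  3 → side 1  [load 9/23]
  12 → side 1  [load 21/23]
  14 → side 2 (new)  [load 14/23]
  2 → side 1  [load 23/23]
  3 → side 2  [load 17/23]
  14 → side 3 (new)  [load 14/23]
  3 → side 2  [load 20/23]
  3 → side 2  [load 23/23]
  15 → side 4 (new)  [load 15/23]
4 tape sides opened.

4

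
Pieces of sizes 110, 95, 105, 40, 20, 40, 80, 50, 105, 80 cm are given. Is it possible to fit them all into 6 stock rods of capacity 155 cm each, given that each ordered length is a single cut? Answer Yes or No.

A valid assignment using 6 stock rods:
  stock rod 1: 110 + 40 = 150
  stock rod 2: 105 + 50 = 155
  stock rod 3: 105 + 40 = 145
  stock rod 4: 95 + 20 = 115
  stock rod 5: 80 = 80
  stock rod 6: 80 = 80
Every load is within 155 cm, so 6 stock rods suffice.

Yes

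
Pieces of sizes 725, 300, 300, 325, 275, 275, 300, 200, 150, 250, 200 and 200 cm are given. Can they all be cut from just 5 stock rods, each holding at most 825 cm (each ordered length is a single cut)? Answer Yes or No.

Yes

A valid assignment using 5 stock rods:
  stock rod 1: 725 = 725
  stock rod 2: 325 + 300 + 200 = 825
  stock rod 3: 300 + 300 + 200 = 800
  stock rod 4: 275 + 275 + 250 = 800
  stock rod 5: 200 + 150 = 350
Every load is within 825 cm, so 5 stock rods suffice.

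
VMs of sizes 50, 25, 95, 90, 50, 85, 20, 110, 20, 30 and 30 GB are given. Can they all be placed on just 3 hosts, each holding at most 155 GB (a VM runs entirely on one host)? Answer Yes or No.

Total = 605 GB; ⌈605/155⌉ = 4.
At least 4 hosts are required, but only 3 are allowed.

No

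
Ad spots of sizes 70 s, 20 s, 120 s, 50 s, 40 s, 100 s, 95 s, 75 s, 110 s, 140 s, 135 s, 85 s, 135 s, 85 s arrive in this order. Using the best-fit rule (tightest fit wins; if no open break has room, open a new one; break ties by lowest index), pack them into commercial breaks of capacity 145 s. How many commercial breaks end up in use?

11

  70 → break 1 (new)  [load 70/145]
  20 → break 1  [load 90/145]
  120 → break 2 (new)  [load 120/145]
  50 → break 1  [load 140/145]
  40 → break 3 (new)  [load 40/145]
  100 → break 3  [load 140/145]
  95 → break 4 (new)  [load 95/145]
  75 → break 5 (new)  [load 75/145]
  110 → break 6 (new)  [load 110/145]
  140 → break 7 (new)  [load 140/145]
  135 → break 8 (new)  [load 135/145]
  85 → break 9 (new)  [load 85/145]
  135 → break 10 (new)  [load 135/145]
  85 → break 11 (new)  [load 85/145]
11 commercial breaks opened.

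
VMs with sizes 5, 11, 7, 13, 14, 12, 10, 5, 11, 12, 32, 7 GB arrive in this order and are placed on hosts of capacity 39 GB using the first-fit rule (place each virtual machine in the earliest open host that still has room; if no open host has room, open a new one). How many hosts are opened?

  5 → host 1 (new)  [load 5/39]
  11 → host 1  [load 16/39]
  7 → host 1  [load 23/39]
  13 → host 1  [load 36/39]
  14 → host 2 (new)  [load 14/39]
  12 → host 2  [load 26/39]
  10 → host 2  [load 36/39]
  5 → host 3 (new)  [load 5/39]
  11 → host 3  [load 16/39]
  12 → host 3  [load 28/39]
  32 → host 4 (new)  [load 32/39]
  7 → host 3  [load 35/39]
4 hosts opened.

4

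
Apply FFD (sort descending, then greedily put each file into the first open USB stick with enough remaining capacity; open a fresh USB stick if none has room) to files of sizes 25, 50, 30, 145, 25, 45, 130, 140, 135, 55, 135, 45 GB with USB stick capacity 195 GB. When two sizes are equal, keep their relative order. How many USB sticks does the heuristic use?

6

Sorted descending: 145, 140, 135, 135, 130, 55, 50, 45, 45, 30, 25, 25.
  145 → USB stick 1 (new)  [load 145/195]
  140 → USB stick 2 (new)  [load 140/195]
  135 → USB stick 3 (new)  [load 135/195]
  135 → USB stick 4 (new)  [load 135/195]
  130 → USB stick 5 (new)  [load 130/195]
  55 → USB stick 2  [load 195/195]
  50 → USB stick 1  [load 195/195]
  45 → USB stick 3  [load 180/195]
  45 → USB stick 4  [load 180/195]
  30 → USB stick 5  [load 160/195]
  25 → USB stick 5  [load 185/195]
  25 → USB stick 6 (new)  [load 25/195]
6 USB sticks opened.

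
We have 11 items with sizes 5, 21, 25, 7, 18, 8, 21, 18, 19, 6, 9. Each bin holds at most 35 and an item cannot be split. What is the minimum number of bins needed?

Total = 25 + 21 + 21 + 19 + 18 + 18 + 9 + 8 + 7 + 6 + 5 = 157.
Lower bound: ⌈157/35⌉ = 5 bins.
Also, 6 items each exceed 35/2, and no two of those can share a bin, so at least 6 bins are needed.
A packing using 6 bins:
  bin 1: 25 + 9 = 34
  bin 2: 21 + 8 + 6 = 35
  bin 3: 21 + 7 + 5 = 33
  bin 4: 19 = 19
  bin 5: 18 = 18
  bin 6: 18 = 18
This matches the lower bound, so 6 is optimal.

6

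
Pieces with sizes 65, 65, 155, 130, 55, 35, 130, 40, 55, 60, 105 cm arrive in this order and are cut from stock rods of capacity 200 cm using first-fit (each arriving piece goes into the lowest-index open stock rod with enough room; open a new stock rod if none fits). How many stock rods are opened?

  65 → stock rod 1 (new)  [load 65/200]
  65 → stock rod 1  [load 130/200]
  155 → stock rod 2 (new)  [load 155/200]
  130 → stock rod 3 (new)  [load 130/200]
  55 → stock rod 1  [load 185/200]
  35 → stock rod 2  [load 190/200]
  130 → stock rod 4 (new)  [load 130/200]
  40 → stock rod 3  [load 170/200]
  55 → stock rod 4  [load 185/200]
  60 → stock rod 5 (new)  [load 60/200]
  105 → stock rod 5  [load 165/200]
5 stock rods opened.

5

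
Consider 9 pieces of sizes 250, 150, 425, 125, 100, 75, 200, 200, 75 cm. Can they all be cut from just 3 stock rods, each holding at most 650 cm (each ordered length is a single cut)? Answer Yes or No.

A valid assignment using 3 stock rods:
  stock rod 1: 425 + 200 = 625
  stock rod 2: 250 + 200 + 150 = 600
  stock rod 3: 125 + 100 + 75 + 75 = 375
Every load is within 650 cm, so 3 stock rods suffice.

Yes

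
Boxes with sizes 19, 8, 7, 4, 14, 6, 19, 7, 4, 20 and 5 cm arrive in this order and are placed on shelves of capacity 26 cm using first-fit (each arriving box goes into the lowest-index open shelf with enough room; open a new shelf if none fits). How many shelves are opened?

5

  19 → shelf 1 (new)  [load 19/26]
  8 → shelf 2 (new)  [load 8/26]
  7 → shelf 1  [load 26/26]
  4 → shelf 2  [load 12/26]
  14 → shelf 2  [load 26/26]
  6 → shelf 3 (new)  [load 6/26]
  19 → shelf 3  [load 25/26]
  7 → shelf 4 (new)  [load 7/26]
  4 → shelf 4  [load 11/26]
  20 → shelf 5 (new)  [load 20/26]
  5 → shelf 4  [load 16/26]
5 shelves opened.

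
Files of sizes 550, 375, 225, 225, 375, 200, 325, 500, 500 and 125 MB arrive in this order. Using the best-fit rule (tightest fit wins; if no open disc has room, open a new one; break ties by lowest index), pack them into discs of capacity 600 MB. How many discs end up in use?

7

  550 → disc 1 (new)  [load 550/600]
  375 → disc 2 (new)  [load 375/600]
  225 → disc 2  [load 600/600]
  225 → disc 3 (new)  [load 225/600]
  375 → disc 3  [load 600/600]
  200 → disc 4 (new)  [load 200/600]
  325 → disc 4  [load 525/600]
  500 → disc 5 (new)  [load 500/600]
  500 → disc 6 (new)  [load 500/600]
  125 → disc 7 (new)  [load 125/600]
7 discs opened.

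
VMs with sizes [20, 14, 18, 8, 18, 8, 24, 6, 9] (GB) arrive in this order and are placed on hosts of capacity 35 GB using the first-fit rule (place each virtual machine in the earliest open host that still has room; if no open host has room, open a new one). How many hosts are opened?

  20 → host 1 (new)  [load 20/35]
  14 → host 1  [load 34/35]
  18 → host 2 (new)  [load 18/35]
  8 → host 2  [load 26/35]
  18 → host 3 (new)  [load 18/35]
  8 → host 2  [load 34/35]
  24 → host 4 (new)  [load 24/35]
  6 → host 3  [load 24/35]
  9 → host 3  [load 33/35]
4 hosts opened.

4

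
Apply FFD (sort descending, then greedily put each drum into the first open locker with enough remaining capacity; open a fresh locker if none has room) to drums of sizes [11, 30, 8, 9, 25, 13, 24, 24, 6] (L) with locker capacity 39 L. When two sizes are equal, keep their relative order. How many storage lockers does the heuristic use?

4

Sorted descending: 30, 25, 24, 24, 13, 11, 9, 8, 6.
  30 → locker 1 (new)  [load 30/39]
  25 → locker 2 (new)  [load 25/39]
  24 → locker 3 (new)  [load 24/39]
  24 → locker 4 (new)  [load 24/39]
  13 → locker 2  [load 38/39]
  11 → locker 3  [load 35/39]
  9 → locker 1  [load 39/39]
  8 → locker 4  [load 32/39]
  6 → locker 4  [load 38/39]
4 storage lockers opened.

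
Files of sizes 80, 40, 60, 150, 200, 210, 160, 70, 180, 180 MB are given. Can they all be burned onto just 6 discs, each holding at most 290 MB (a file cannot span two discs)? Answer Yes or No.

Yes

A valid assignment using 6 discs:
  disc 1: 210 + 80 = 290
  disc 2: 200 + 70 = 270
  disc 3: 180 + 60 + 40 = 280
  disc 4: 180 = 180
  disc 5: 160 = 160
  disc 6: 150 = 150
Every load is within 290 MB, so 6 discs suffice.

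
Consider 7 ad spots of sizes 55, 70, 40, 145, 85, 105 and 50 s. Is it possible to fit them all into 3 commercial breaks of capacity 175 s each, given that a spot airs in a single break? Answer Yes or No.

Total = 550 s; ⌈550/175⌉ = 4.
At least 4 commercial breaks are required, but only 3 are allowed.

No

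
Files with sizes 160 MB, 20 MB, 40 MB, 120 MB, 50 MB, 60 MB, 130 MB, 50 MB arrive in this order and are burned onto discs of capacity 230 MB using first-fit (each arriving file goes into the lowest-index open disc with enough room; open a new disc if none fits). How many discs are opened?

  160 → disc 1 (new)  [load 160/230]
  20 → disc 1  [load 180/230]
  40 → disc 1  [load 220/230]
  120 → disc 2 (new)  [load 120/230]
  50 → disc 2  [load 170/230]
  60 → disc 2  [load 230/230]
  130 → disc 3 (new)  [load 130/230]
  50 → disc 3  [load 180/230]
3 discs opened.

3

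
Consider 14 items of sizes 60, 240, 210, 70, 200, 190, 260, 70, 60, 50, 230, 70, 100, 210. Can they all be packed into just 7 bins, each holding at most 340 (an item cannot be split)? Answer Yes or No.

Yes

A valid assignment using 7 bins:
  bin 1: 260 + 70 = 330
  bin 2: 240 + 100 = 340
  bin 3: 230 + 70 = 300
  bin 4: 210 + 70 + 60 = 340
  bin 5: 210 + 60 + 50 = 320
  bin 6: 200 = 200
  bin 7: 190 = 190
Every load is within 340, so 7 bins suffice.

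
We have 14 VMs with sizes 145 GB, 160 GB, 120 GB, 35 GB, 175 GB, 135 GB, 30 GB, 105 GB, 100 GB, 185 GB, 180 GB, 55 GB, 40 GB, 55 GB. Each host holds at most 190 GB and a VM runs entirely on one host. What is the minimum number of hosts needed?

Total = 185 + 180 + 175 + 160 + 145 + 135 + 120 + 105 + 100 + 55 + 55 + 40 + 35 + 30 = 1520 GB.
Lower bound: ⌈1520/190⌉ = 8 hosts.
Also, 9 VMs each exceed 95 GB, and no two of those can share a host, so at least 9 hosts are needed.
A packing using 9 hosts:
  host 1: 185 = 185
  host 2: 180 = 180
  host 3: 175 = 175
  host 4: 160 + 30 = 190
  host 5: 145 + 40 = 185
  host 6: 135 + 55 = 190
  host 7: 120 + 55 = 175
  host 8: 105 + 35 = 140
  host 9: 100 = 100
This matches the lower bound, so 9 is optimal.

9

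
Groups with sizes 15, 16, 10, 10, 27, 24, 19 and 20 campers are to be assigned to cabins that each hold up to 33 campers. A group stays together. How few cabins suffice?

Total = 27 + 24 + 20 + 19 + 16 + 15 + 10 + 10 = 141 campers.
Lower bound: ⌈141/33⌉ = 5 cabins.
A packing using 5 cabins:
  cabin 1: 27 = 27
  cabin 2: 24 = 24
  cabin 3: 20 + 10 = 30
  cabin 4: 19 + 10 = 29
  cabin 5: 16 + 15 = 31
This matches the lower bound, so 5 is optimal.

5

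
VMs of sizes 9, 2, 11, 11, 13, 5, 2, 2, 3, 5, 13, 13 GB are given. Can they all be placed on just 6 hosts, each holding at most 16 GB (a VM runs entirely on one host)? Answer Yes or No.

A valid assignment using 6 hosts:
  host 1: 13 + 3 = 16
  host 2: 13 + 2 = 15
  host 3: 13 + 2 = 15
  host 4: 11 + 5 = 16
  host 5: 11 + 5 = 16
  host 6: 9 + 2 = 11
Every load is within 16 GB, so 6 hosts suffice.

Yes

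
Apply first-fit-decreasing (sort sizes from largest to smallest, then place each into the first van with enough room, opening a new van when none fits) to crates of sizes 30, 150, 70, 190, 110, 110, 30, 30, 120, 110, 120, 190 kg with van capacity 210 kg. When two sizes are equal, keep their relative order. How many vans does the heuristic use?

8

Sorted descending: 190, 190, 150, 120, 120, 110, 110, 110, 70, 30, 30, 30.
  190 → van 1 (new)  [load 190/210]
  190 → van 2 (new)  [load 190/210]
  150 → van 3 (new)  [load 150/210]
  120 → van 4 (new)  [load 120/210]
  120 → van 5 (new)  [load 120/210]
  110 → van 6 (new)  [load 110/210]
  110 → van 7 (new)  [load 110/210]
  110 → van 8 (new)  [load 110/210]
  70 → van 4  [load 190/210]
  30 → van 3  [load 180/210]
  30 → van 3  [load 210/210]
  30 → van 5  [load 150/210]
8 vans opened.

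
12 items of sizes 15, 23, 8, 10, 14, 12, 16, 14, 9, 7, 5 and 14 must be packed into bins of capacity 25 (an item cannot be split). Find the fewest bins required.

7

Total = 23 + 16 + 15 + 14 + 14 + 14 + 12 + 10 + 9 + 8 + 7 + 5 = 147.
Lower bound: ⌈147/25⌉ = 6 bins.
A packing using 7 bins:
  bin 1: 23 = 23
  bin 2: 16 + 9 = 25
  bin 3: 15 + 10 = 25
  bin 4: 14 + 8 = 22
  bin 5: 14 + 7 = 21
  bin 6: 14 + 5 = 19
  bin 7: 12 = 12
No arrangement into 6 bins stays within capacity, so 7 is optimal.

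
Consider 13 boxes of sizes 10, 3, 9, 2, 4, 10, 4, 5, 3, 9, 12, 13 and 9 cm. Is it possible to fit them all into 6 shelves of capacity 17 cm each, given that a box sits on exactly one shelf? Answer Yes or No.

Total = 93 cm; ⌈93/17⌉ = 6.
7 boxes each exceed half the capacity and cannot share a shelf, forcing at least 7 shelves.
At least 7 shelves are required, but only 6 are allowed.

No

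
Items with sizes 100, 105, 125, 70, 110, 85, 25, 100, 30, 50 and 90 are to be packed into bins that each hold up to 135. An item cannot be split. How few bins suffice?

Total = 125 + 110 + 105 + 100 + 100 + 90 + 85 + 70 + 50 + 30 + 25 = 890.
Lower bound: ⌈890/135⌉ = 7 bins.
Also, 8 items each exceed 135/2, and no two of those can share a bin, so at least 8 bins are needed.
A packing using 8 bins:
  bin 1: 125 = 125
  bin 2: 110 + 25 = 135
  bin 3: 105 + 30 = 135
  bin 4: 100 = 100
  bin 5: 100 = 100
  bin 6: 90 = 90
  bin 7: 85 + 50 = 135
  bin 8: 70 = 70
This matches the lower bound, so 8 is optimal.

8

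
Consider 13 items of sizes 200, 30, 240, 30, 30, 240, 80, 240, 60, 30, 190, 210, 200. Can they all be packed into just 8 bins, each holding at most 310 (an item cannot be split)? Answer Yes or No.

Yes

A valid assignment using 7 bins:
  bin 1: 240 + 60 = 300
  bin 2: 240 + 30 + 30 = 300
  bin 3: 240 + 30 + 30 = 300
  bin 4: 210 + 80 = 290
  bin 5: 200 = 200
  bin 6: 200 = 200
  bin 7: 190 = 190
That uses only 7 ≤ 8, so 8 bins are enough.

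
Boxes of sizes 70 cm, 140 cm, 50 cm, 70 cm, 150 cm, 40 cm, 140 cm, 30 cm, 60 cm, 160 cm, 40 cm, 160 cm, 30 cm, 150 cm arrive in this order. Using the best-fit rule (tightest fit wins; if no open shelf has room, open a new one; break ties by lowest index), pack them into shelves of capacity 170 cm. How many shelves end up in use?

8

  70 → shelf 1 (new)  [load 70/170]
  140 → shelf 2 (new)  [load 140/170]
  50 → shelf 1  [load 120/170]
  70 → shelf 3 (new)  [load 70/170]
  150 → shelf 4 (new)  [load 150/170]
  40 → shelf 1  [load 160/170]
  140 → shelf 5 (new)  [load 140/170]
  30 → shelf 2  [load 170/170]
  60 → shelf 3  [load 130/170]
  160 → shelf 6 (new)  [load 160/170]
  40 → shelf 3  [load 170/170]
  160 → shelf 7 (new)  [load 160/170]
  30 → shelf 5  [load 170/170]
  150 → shelf 8 (new)  [load 150/170]
8 shelves opened.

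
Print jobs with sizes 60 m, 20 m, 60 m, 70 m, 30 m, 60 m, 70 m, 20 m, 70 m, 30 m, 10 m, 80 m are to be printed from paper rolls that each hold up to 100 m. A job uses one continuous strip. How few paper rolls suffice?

7

Total = 80 + 70 + 70 + 70 + 60 + 60 + 60 + 30 + 30 + 20 + 20 + 10 = 580 m.
Lower bound: ⌈580/100⌉ = 6 paper rolls.
Also, 7 print jobs each exceed 50 m, and no two of those can share a roll, so at least 7 paper rolls are needed.
A packing using 7 paper rolls:
  roll 1: 80 + 20 = 100
  roll 2: 70 + 30 = 100
  roll 3: 70 + 30 = 100
  roll 4: 70 + 20 + 10 = 100
  roll 5: 60 = 60
  roll 6: 60 = 60
  roll 7: 60 = 60
This matches the lower bound, so 7 is optimal.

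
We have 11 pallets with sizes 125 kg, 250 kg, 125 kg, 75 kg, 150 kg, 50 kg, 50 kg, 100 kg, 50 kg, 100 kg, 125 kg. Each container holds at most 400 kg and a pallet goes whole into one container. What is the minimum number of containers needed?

Total = 250 + 150 + 125 + 125 + 125 + 100 + 100 + 75 + 50 + 50 + 50 = 1200 kg.
Lower bound: ⌈1200/400⌉ = 3 containers.
A packing using 3 containers:
  container 1: 250 + 150 = 400
  container 2: 125 + 125 + 100 + 50 = 400
  container 3: 125 + 100 + 75 + 50 + 50 = 400
This matches the lower bound, so 3 is optimal.

3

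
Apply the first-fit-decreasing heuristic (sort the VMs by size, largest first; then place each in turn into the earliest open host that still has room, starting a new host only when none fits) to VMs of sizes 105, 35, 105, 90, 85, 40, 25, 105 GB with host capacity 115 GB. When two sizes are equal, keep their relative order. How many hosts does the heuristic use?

Sorted descending: 105, 105, 105, 90, 85, 40, 35, 25.
  105 → host 1 (new)  [load 105/115]
  105 → host 2 (new)  [load 105/115]
  105 → host 3 (new)  [load 105/115]
  90 → host 4 (new)  [load 90/115]
  85 → host 5 (new)  [load 85/115]
  40 → host 6 (new)  [load 40/115]
  35 → host 6  [load 75/115]
  25 → host 4  [load 115/115]
6 hosts opened.

6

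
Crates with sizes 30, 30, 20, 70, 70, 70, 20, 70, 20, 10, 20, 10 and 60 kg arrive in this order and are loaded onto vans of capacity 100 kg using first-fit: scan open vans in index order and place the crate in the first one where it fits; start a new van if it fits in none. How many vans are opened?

  30 → van 1 (new)  [load 30/100]
  30 → van 1  [load 60/100]
  20 → van 1  [load 80/100]
  70 → van 2 (new)  [load 70/100]
  70 → van 3 (new)  [load 70/100]
  70 → van 4 (new)  [load 70/100]
  20 → van 1  [load 100/100]
  70 → van 5 (new)  [load 70/100]
  20 → van 2  [load 90/100]
  10 → van 2  [load 100/100]
  20 → van 3  [load 90/100]
  10 → van 3  [load 100/100]
  60 → van 6 (new)  [load 60/100]
6 vans opened.

6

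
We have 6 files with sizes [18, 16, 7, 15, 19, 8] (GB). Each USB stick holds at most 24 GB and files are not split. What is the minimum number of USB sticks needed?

4

Total = 19 + 18 + 16 + 15 + 8 + 7 = 83 GB.
Lower bound: ⌈83/24⌉ = 4 USB sticks.
A packing using 4 USB sticks:
  USB stick 1: 19 = 19
  USB stick 2: 18 = 18
  USB stick 3: 16 + 8 = 24
  USB stick 4: 15 + 7 = 22
This matches the lower bound, so 4 is optimal.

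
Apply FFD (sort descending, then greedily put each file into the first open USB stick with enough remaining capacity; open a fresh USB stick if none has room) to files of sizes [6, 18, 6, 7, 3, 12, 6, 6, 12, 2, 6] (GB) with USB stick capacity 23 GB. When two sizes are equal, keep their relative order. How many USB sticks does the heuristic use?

Sorted descending: 18, 12, 12, 7, 6, 6, 6, 6, 6, 3, 2.
  18 → USB stick 1 (new)  [load 18/23]
  12 → USB stick 2 (new)  [load 12/23]
  12 → USB stick 3 (new)  [load 12/23]
  7 → USB stick 2  [load 19/23]
  6 → USB stick 3  [load 18/23]
  6 → USB stick 4 (new)  [load 6/23]
  6 → USB stick 4  [load 12/23]
  6 → USB stick 4  [load 18/23]
  6 → USB stick 5 (new)  [load 6/23]
  3 → USB stick 1  [load 21/23]
  2 → USB stick 1  [load 23/23]
5 USB sticks opened.

5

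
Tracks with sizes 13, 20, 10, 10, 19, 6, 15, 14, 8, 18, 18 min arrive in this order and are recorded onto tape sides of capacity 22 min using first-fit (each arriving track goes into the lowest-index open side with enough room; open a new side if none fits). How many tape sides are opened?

  13 → side 1 (new)  [load 13/22]
  20 → side 2 (new)  [load 20/22]
  10 → side 3 (new)  [load 10/22]
  10 → side 3  [load 20/22]
  19 → side 4 (new)  [load 19/22]
  6 → side 1  [load 19/22]
  15 → side 5 (new)  [load 15/22]
  14 → side 6 (new)  [load 14/22]
  8 → side 6  [load 22/22]
  18 → side 7 (new)  [load 18/22]
  18 → side 8 (new)  [load 18/22]
8 tape sides opened.

8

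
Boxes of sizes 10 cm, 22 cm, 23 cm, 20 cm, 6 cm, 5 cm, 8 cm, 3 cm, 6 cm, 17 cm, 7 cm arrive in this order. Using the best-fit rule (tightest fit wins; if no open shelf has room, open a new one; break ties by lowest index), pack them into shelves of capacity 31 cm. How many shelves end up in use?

5

  10 → shelf 1 (new)  [load 10/31]
  22 → shelf 2 (new)  [load 22/31]
  23 → shelf 3 (new)  [load 23/31]
  20 → shelf 1  [load 30/31]
  6 → shelf 3  [load 29/31]
  5 → shelf 2  [load 27/31]
  8 → shelf 4 (new)  [load 8/31]
  3 → shelf 2  [load 30/31]
  6 → shelf 4  [load 14/31]
  17 → shelf 4  [load 31/31]
  7 → shelf 5 (new)  [load 7/31]
5 shelves opened.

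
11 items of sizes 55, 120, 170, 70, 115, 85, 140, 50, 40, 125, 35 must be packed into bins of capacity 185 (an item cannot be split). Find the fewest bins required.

6

Total = 170 + 140 + 125 + 120 + 115 + 85 + 70 + 55 + 50 + 40 + 35 = 1005.
Lower bound: ⌈1005/185⌉ = 6 bins.
A packing using 6 bins:
  bin 1: 170 = 170
  bin 2: 140 + 40 = 180
  bin 3: 125 + 55 = 180
  bin 4: 120 + 50 = 170
  bin 5: 115 + 70 = 185
  bin 6: 85 + 35 = 120
This matches the lower bound, so 6 is optimal.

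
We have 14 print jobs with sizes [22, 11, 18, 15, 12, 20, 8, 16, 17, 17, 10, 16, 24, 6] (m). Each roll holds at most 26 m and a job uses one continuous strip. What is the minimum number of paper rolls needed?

10

Total = 24 + 22 + 20 + 18 + 17 + 17 + 16 + 16 + 15 + 12 + 11 + 10 + 8 + 6 = 212 m.
Lower bound: ⌈212/26⌉ = 9 paper rolls.
A packing using 10 paper rolls:
  roll 1: 24 = 24
  roll 2: 22 = 22
  roll 3: 20 + 6 = 26
  roll 4: 18 + 8 = 26
  roll 5: 17 = 17
  roll 6: 17 = 17
  roll 7: 16 + 10 = 26
  roll 8: 16 = 16
  roll 9: 15 + 11 = 26
  roll 10: 12 = 12
No arrangement into 9 paper rolls stays within capacity, so 10 is optimal.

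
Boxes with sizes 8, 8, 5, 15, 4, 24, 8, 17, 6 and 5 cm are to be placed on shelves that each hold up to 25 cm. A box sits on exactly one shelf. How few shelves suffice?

Total = 24 + 17 + 15 + 8 + 8 + 8 + 6 + 5 + 5 + 4 = 100 cm.
Lower bound: ⌈100/25⌉ = 4 shelves.
A packing using 5 shelves:
  shelf 1: 24 = 24
  shelf 2: 17 + 8 = 25
  shelf 3: 15 + 8 = 23
  shelf 4: 8 + 6 + 5 + 5 = 24
  shelf 5: 4 = 4
No arrangement into 4 shelves stays within capacity, so 5 is optimal.

5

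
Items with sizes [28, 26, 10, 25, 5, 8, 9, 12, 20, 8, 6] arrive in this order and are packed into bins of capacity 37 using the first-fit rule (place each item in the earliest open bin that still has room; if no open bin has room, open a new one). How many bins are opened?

5

  28 → bin 1 (new)  [load 28/37]
  26 → bin 2 (new)  [load 26/37]
  10 → bin 2  [load 36/37]
  25 → bin 3 (new)  [load 25/37]
  5 → bin 1  [load 33/37]
  8 → bin 3  [load 33/37]
  9 → bin 4 (new)  [load 9/37]
  12 → bin 4  [load 21/37]
  20 → bin 5 (new)  [load 20/37]
  8 → bin 4  [load 29/37]
  6 → bin 4  [load 35/37]
5 bins opened.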